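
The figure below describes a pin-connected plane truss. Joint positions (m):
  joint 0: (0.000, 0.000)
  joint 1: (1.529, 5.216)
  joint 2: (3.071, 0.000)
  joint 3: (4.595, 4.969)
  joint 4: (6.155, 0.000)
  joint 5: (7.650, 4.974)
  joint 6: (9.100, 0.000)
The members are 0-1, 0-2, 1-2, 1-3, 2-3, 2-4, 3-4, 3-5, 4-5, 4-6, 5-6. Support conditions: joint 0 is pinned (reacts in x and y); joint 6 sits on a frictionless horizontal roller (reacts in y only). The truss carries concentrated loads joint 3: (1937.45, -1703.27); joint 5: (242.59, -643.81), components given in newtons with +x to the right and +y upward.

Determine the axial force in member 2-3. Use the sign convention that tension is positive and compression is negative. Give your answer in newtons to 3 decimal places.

N=7 nodes, M=11 members, R=3 reactions → 2N=14, M+R=14
member 0 (0-1): L=5.4355, (cx,cy)=(0.2813,0.9596)
member 1 (0-2): L=3.0710, (cx,cy)=(1.0000,0.0000)
member 2 (1-2): L=5.4392, (cx,cy)=(0.2835,-0.9590)
member 3 (1-3): L=3.0759, (cx,cy)=(0.9968,-0.0803)
member 4 (2-3): L=5.1975, (cx,cy)=(0.2932,0.9560)
member 5 (2-4): L=3.0840, (cx,cy)=(1.0000,0.0000)
member 6 (3-4): L=5.2081, (cx,cy)=(0.2995,-0.9541)
member 7 (3-5): L=3.0550, (cx,cy)=(1.0000,0.0016)
member 8 (4-5): L=5.1938, (cx,cy)=(0.2878,0.9577)
member 9 (4-6): L=2.9450, (cx,cy)=(1.0000,0.0000)
member 10 (5-6): L=5.1810, (cx,cy)=(0.2799,-0.9600)
solve A·x = −loads:
  F[0-1] = +255.0318 N (tension)
  F[0-2] = +2108.2996 N (tension)
  F[1-2] = -267.6041 N (compression)
  F[1-3] = +148.0843 N (tension)
  F[2-3] = +268.4235 N (tension)
  F[2-4] = +1953.7267 N (tension)
  F[3-4] = -2043.6332 N (compression)
  F[3-5] = -1099.0046 N (compression)
  F[4-5] = +2035.9690 N (tension)
  F[4-6] = +755.5548 N (tension)
  F[5-6] = -2699.6964 N (compression)
  Rx@0 = -2180.0400 N
  Ry@0 = -244.7336 N
  Ry@6 = +2591.8136 N

268.423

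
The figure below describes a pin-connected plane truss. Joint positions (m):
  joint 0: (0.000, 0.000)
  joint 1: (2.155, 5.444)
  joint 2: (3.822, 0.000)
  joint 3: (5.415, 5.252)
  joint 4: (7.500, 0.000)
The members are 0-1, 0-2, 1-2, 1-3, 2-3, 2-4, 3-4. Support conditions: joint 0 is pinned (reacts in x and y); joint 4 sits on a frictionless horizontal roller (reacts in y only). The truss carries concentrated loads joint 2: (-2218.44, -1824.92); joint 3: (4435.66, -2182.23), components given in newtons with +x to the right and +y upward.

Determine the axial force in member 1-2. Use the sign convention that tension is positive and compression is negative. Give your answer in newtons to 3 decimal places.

N=5 nodes, M=7 members, R=3 reactions → 2N=10, M+R=10
member 0 (0-1): L=5.8550, (cx,cy)=(0.3681,0.9298)
member 1 (0-2): L=3.8220, (cx,cy)=(1.0000,0.0000)
member 2 (1-2): L=5.6935, (cx,cy)=(0.2928,-0.9562)
member 3 (1-3): L=3.2656, (cx,cy)=(0.9983,-0.0588)
member 4 (2-3): L=5.4883, (cx,cy)=(0.2903,0.9569)
member 5 (2-4): L=3.6780, (cx,cy)=(1.0000,0.0000)
member 6 (3-4): L=5.6507, (cx,cy)=(0.3690,-0.9294)
solve A·x = −loads:
  F[0-1] = +1725.6842 N (tension)
  F[0-2] = +1582.0634 N (tension)
  F[1-2] = -1748.7429 N (compression)
  F[1-3] = +1149.1583 N (tension)
  F[2-3] = +3654.3499 N (tension)
  F[2-4] = +2227.7956 N (tension)
  F[3-4] = -6037.7300 N (compression)
  Rx@0 = -2217.2200 N
  Ry@0 = -1604.5441 N
  Ry@4 = +5611.6941 N

-1748.743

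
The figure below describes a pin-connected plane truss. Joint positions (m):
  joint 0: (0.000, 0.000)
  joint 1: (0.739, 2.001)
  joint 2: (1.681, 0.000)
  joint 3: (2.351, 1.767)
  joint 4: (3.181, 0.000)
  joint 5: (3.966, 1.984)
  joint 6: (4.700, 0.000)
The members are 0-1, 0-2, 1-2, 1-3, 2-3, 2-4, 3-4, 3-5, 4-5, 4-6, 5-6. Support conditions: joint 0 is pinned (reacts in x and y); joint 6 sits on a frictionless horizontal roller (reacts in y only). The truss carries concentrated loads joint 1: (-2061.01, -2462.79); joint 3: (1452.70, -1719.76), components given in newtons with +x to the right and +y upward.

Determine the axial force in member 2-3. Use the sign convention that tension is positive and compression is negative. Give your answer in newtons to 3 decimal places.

N=7 nodes, M=11 members, R=3 reactions → 2N=14, M+R=14
member 0 (0-1): L=2.1331, (cx,cy)=(0.3464,0.9381)
member 1 (0-2): L=1.6810, (cx,cy)=(1.0000,0.0000)
member 2 (1-2): L=2.2116, (cx,cy)=(0.4259,-0.9048)
member 3 (1-3): L=1.6289, (cx,cy)=(0.9896,-0.1437)
member 4 (2-3): L=1.8898, (cx,cy)=(0.3545,0.9350)
member 5 (2-4): L=1.5000, (cx,cy)=(1.0000,0.0000)
member 6 (3-4): L=1.9522, (cx,cy)=(0.4252,-0.9051)
member 7 (3-5): L=1.6295, (cx,cy)=(0.9911,0.1332)
member 8 (4-5): L=2.1337, (cx,cy)=(0.3679,0.9299)
member 9 (4-6): L=1.5190, (cx,cy)=(1.0000,0.0000)
member 10 (5-6): L=2.1154, (cx,cy)=(0.3470,-0.9379)
solve A·x = −loads:
  F[0-1] = -3482.0194 N (compression)
  F[0-2] = +598.0144 N (tension)
  F[1-2] = +806.1451 N (tension)
  F[1-3] = +516.6853 N (tension)
  F[2-3] = -780.0369 N (compression)
  F[2-4] = +1217.9301 N (tension)
  F[3-4] = -1122.1837 N (compression)
  F[3-5] = -747.4851 N (compression)
  F[4-5] = +1092.3269 N (tension)
  F[4-6] = +338.9458 N (tension)
  F[5-6] = -976.8578 N (compression)
  Rx@0 = +608.3100 N
  Ry@0 = +3266.3803 N
  Ry@6 = +916.1697 N

-780.037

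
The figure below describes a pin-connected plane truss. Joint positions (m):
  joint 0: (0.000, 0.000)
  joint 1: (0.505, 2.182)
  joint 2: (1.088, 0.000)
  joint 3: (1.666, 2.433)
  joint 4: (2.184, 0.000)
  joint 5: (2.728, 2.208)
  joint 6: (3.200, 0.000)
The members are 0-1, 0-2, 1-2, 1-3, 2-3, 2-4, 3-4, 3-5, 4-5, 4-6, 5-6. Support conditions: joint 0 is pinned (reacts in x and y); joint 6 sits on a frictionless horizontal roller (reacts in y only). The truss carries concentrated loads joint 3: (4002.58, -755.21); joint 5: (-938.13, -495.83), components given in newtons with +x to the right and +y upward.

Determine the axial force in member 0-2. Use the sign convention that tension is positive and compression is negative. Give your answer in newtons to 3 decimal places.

2610.659

N=7 nodes, M=11 members, R=3 reactions → 2N=14, M+R=14
member 0 (0-1): L=2.2397, (cx,cy)=(0.2255,0.9742)
member 1 (0-2): L=1.0880, (cx,cy)=(1.0000,0.0000)
member 2 (1-2): L=2.2585, (cx,cy)=(0.2581,-0.9661)
member 3 (1-3): L=1.1878, (cx,cy)=(0.9774,0.2113)
member 4 (2-3): L=2.5007, (cx,cy)=(0.2311,0.9729)
member 5 (2-4): L=1.0960, (cx,cy)=(1.0000,0.0000)
member 6 (3-4): L=2.4875, (cx,cy)=(0.2082,-0.9781)
member 7 (3-5): L=1.0856, (cx,cy)=(0.9783,-0.2073)
member 8 (4-5): L=2.2740, (cx,cy)=(0.2392,0.9710)
member 9 (4-6): L=1.0160, (cx,cy)=(1.0000,0.0000)
member 10 (5-6): L=2.2579, (cx,cy)=(0.2090,-0.9779)
solve A·x = −loads:
  F[0-1] = +2012.5657 N (tension)
  F[0-2] = +2610.6586 N (tension)
  F[1-2] = -1822.6857 N (compression)
  F[1-3] = +945.6368 N (tension)
  F[2-3] = +1809.9239 N (tension)
  F[2-4] = +1721.8319 N (tension)
  F[3-4] = -2304.5929 N (compression)
  F[3-5] = -2228.4473 N (compression)
  F[4-5] = +2321.4767 N (tension)
  F[4-6] = +686.5758 N (tension)
  F[5-6] = -3284.3425 N (compression)
  Rx@0 = -3064.4500 N
  Ry@0 = -1960.7382 N
  Ry@6 = +3211.7782 N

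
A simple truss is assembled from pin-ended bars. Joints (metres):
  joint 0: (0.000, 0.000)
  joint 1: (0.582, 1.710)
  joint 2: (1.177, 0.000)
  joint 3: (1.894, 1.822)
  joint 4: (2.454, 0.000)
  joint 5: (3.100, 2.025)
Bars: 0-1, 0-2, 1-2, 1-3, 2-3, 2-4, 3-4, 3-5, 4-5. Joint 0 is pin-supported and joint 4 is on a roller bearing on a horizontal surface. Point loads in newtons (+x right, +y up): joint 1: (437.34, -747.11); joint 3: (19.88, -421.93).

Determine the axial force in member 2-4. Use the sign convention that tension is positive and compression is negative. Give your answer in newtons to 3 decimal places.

252.750

N=6 nodes, M=9 members, R=3 reactions → 2N=12, M+R=12
member 0 (0-1): L=1.8063, (cx,cy)=(0.3222,0.9467)
member 1 (0-2): L=1.1770, (cx,cy)=(1.0000,0.0000)
member 2 (1-2): L=1.8106, (cx,cy)=(0.3286,-0.9445)
member 3 (1-3): L=1.3168, (cx,cy)=(0.9964,0.0851)
member 4 (2-3): L=1.9580, (cx,cy)=(0.3662,0.9305)
member 5 (2-4): L=1.2770, (cx,cy)=(1.0000,0.0000)
member 6 (3-4): L=1.9061, (cx,cy)=(0.2938,-0.9559)
member 7 (3-5): L=1.2230, (cx,cy)=(0.9861,0.1660)
member 8 (4-5): L=2.1255, (cx,cy)=(0.3039,0.9527)
solve A·x = −loads:
  F[0-1] = -366.2289 N (compression)
  F[0-2] = +575.2191 N (tension)
  F[1-2] = -460.4756 N (compression)
  F[1-3] = -405.4835 N (compression)
  F[2-3] = +467.3635 N (tension)
  F[2-4] = +252.7504 N (tension)
  F[3-4] = -860.3072 N (compression)
  F[3-5] = +0.0000 N (tension)
  F[4-5] = -0.0000 N (compression)
  Rx@0 = -457.2200 N
  Ry@0 = +346.6984 N
  Ry@4 = +822.3416 N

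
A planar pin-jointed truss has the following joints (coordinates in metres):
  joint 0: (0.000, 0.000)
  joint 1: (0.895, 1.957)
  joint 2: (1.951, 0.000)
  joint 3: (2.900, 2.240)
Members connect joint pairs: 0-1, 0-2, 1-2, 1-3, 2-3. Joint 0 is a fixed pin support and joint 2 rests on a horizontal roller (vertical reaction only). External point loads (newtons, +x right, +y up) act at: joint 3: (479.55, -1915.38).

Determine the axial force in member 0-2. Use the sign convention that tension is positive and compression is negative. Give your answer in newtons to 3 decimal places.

-198.336

N=4 nodes, M=5 members, R=3 reactions → 2N=8, M+R=8
member 0 (0-1): L=2.1519, (cx,cy)=(0.4159,0.9094)
member 1 (0-2): L=1.9510, (cx,cy)=(1.0000,0.0000)
member 2 (1-2): L=2.2237, (cx,cy)=(0.4749,-0.8801)
member 3 (1-3): L=2.0249, (cx,cy)=(0.9902,0.1398)
member 4 (2-3): L=2.4327, (cx,cy)=(0.3901,0.9208)
solve A·x = −loads:
  F[0-1] = +1629.9144 N (tension)
  F[0-2] = -198.3355 N (compression)
  F[1-2] = -1464.0560 N (compression)
  F[1-3] = +1386.7432 N (tension)
  F[2-3] = -2290.6741 N (compression)
  Rx@0 = -479.5500 N
  Ry@0 = -1482.2592 N
  Ry@2 = +3397.6392 N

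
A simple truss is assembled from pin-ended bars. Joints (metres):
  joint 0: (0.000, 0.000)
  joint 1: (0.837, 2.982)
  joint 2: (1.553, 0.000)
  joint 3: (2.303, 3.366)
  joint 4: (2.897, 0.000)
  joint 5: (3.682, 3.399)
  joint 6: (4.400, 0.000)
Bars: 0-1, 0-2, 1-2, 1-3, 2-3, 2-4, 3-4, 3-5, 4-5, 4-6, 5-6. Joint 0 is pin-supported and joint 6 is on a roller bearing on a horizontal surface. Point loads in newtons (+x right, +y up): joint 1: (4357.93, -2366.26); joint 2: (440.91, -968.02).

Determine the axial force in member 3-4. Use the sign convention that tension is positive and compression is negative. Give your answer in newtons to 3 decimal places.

-3843.620

N=7 nodes, M=11 members, R=3 reactions → 2N=14, M+R=14
member 0 (0-1): L=3.0972, (cx,cy)=(0.2702,0.9628)
member 1 (0-2): L=1.5530, (cx,cy)=(1.0000,0.0000)
member 2 (1-2): L=3.0668, (cx,cy)=(0.2335,-0.9724)
member 3 (1-3): L=1.5155, (cx,cy)=(0.9674,0.2534)
member 4 (2-3): L=3.4485, (cx,cy)=(0.2175,0.9761)
member 5 (2-4): L=1.3440, (cx,cy)=(1.0000,0.0000)
member 6 (3-4): L=3.4180, (cx,cy)=(0.1738,-0.9848)
member 7 (3-5): L=1.3794, (cx,cy)=(0.9997,0.0239)
member 8 (4-5): L=3.4885, (cx,cy)=(0.2250,0.9744)
member 9 (4-6): L=1.5030, (cx,cy)=(1.0000,0.0000)
member 10 (5-6): L=3.4740, (cx,cy)=(0.2067,-0.9784)
solve A·x = −loads:
  F[0-1] = +426.8855 N (tension)
  F[0-2] = +4683.4782 N (tension)
  F[1-2] = -3762.4375 N (compression)
  F[1-3] = -3477.6403 N (compression)
  F[2-3] = +4739.9319 N (tension)
  F[2-4] = +2333.2908 N (tension)
  F[3-4] = -3843.6204 N (compression)
  F[3-5] = -1665.8027 N (compression)
  F[4-5] = +3884.7686 N (tension)
  F[4-6] = +791.1482 N (tension)
  F[5-6] = -3827.9309 N (compression)
  Rx@0 = -4798.8400 N
  Ry@0 = -411.0023 N
  Ry@6 = +3745.2823 N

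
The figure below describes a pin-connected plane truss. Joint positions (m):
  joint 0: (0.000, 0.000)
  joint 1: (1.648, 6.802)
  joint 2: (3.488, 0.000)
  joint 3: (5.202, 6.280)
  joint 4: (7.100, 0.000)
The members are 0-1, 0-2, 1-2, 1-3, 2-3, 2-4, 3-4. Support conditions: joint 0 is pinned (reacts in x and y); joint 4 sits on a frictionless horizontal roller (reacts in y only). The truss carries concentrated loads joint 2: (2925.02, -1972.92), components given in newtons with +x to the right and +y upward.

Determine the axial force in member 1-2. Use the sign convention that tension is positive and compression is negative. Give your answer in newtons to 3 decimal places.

1121.314

N=5 nodes, M=7 members, R=3 reactions → 2N=10, M+R=10
member 0 (0-1): L=6.9988, (cx,cy)=(0.2355,0.9719)
member 1 (0-2): L=3.4880, (cx,cy)=(1.0000,0.0000)
member 2 (1-2): L=7.0465, (cx,cy)=(0.2611,-0.9653)
member 3 (1-3): L=3.5921, (cx,cy)=(0.9894,-0.1453)
member 4 (2-3): L=6.5097, (cx,cy)=(0.2633,0.9647)
member 5 (2-4): L=3.6120, (cx,cy)=(1.0000,0.0000)
member 6 (3-4): L=6.5605, (cx,cy)=(0.2893,-0.9572)
solve A·x = −loads:
  F[0-1] = -1032.7267 N (compression)
  F[0-2] = +3168.1953 N (tension)
  F[1-2] = +1121.3144 N (tension)
  F[1-3] = -541.7272 N (compression)
  F[2-3] = +923.0808 N (tension)
  F[2-4] = +292.9302 N (tension)
  F[3-4] = -1012.5306 N (compression)
  Rx@0 = -2925.0200 N
  Ry@0 = +1003.6883 N
  Ry@4 = +969.2317 N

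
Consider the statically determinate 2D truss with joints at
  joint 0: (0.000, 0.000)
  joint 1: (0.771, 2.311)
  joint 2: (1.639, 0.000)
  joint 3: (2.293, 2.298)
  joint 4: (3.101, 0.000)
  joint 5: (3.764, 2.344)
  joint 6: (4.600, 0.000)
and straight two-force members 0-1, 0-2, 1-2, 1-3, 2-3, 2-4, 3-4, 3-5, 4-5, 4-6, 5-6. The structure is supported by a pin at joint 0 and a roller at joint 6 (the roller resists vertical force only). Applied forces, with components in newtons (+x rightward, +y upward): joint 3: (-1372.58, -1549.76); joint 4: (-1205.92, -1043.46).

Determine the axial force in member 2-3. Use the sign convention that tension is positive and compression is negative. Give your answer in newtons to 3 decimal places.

-1885.949

N=7 nodes, M=11 members, R=3 reactions → 2N=14, M+R=14
member 0 (0-1): L=2.4362, (cx,cy)=(0.3165,0.9486)
member 1 (0-2): L=1.6390, (cx,cy)=(1.0000,0.0000)
member 2 (1-2): L=2.4686, (cx,cy)=(0.3516,-0.9361)
member 3 (1-3): L=1.5221, (cx,cy)=(1.0000,-0.0085)
member 4 (2-3): L=2.3893, (cx,cy)=(0.2737,0.9618)
member 5 (2-4): L=1.4620, (cx,cy)=(1.0000,0.0000)
member 6 (3-4): L=2.4359, (cx,cy)=(0.3317,-0.9434)
member 7 (3-5): L=1.4717, (cx,cy)=(0.9995,0.0313)
member 8 (4-5): L=2.4360, (cx,cy)=(0.2722,0.9622)
member 9 (4-6): L=1.4990, (cx,cy)=(1.0000,0.0000)
member 10 (5-6): L=2.4886, (cx,cy)=(0.3359,-0.9419)
solve A·x = −loads:
  F[0-1] = -1900.6548 N (compression)
  F[0-2] = -1976.9921 N (compression)
  F[1-2] = +1937.6470 N (tension)
  F[1-3] = -1282.8541 N (compression)
  F[2-3] = -1885.9491 N (compression)
  F[2-4] = -779.4595 N (compression)
  F[3-4] = +251.4976 N (tension)
  F[3-5] = -510.1323 N (compression)
  F[4-5] = +837.8305 N (tension)
  F[4-6] = +281.8492 N (tension)
  F[5-6] = -839.0140 N (compression)
  Rx@0 = +2578.5000 N
  Ry@0 = +1802.9634 N
  Ry@6 = +790.2566 N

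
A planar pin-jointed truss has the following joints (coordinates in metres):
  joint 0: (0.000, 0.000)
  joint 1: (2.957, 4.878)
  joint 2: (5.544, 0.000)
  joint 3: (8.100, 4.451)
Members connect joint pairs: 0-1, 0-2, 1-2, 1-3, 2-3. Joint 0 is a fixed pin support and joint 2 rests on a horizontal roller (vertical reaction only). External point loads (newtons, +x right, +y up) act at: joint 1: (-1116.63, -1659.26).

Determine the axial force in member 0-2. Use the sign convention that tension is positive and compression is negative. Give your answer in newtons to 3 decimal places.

N=4 nodes, M=5 members, R=3 reactions → 2N=8, M+R=8
member 0 (0-1): L=5.7043, (cx,cy)=(0.5184,0.8551)
member 1 (0-2): L=5.5440, (cx,cy)=(1.0000,0.0000)
member 2 (1-2): L=5.5215, (cx,cy)=(0.4685,-0.8834)
member 3 (1-3): L=5.1607, (cx,cy)=(0.9966,-0.0827)
member 4 (2-3): L=5.1327, (cx,cy)=(0.4980,0.8672)
solve A·x = −loads:
  F[0-1] = -2054.3229 N (compression)
  F[0-2] = -51.7033 N (compression)
  F[1-2] = +110.3526 N (tension)
  F[1-3] = +0.0000 N (tension)
  F[2-3] = -0.0000 N (compression)
  Rx@0 = +1116.6300 N
  Ry@0 = +1756.7509 N
  Ry@2 = -97.4909 N

-51.703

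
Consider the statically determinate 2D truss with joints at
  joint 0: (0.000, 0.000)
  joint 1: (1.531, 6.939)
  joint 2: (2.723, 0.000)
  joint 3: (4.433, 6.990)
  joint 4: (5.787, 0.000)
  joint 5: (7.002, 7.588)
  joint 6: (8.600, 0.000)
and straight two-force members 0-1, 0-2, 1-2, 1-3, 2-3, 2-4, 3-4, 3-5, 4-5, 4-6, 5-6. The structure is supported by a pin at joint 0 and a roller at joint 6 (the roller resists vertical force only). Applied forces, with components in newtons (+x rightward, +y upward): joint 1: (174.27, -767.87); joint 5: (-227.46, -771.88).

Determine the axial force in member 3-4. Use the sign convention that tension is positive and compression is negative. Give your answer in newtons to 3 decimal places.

N=7 nodes, M=11 members, R=3 reactions → 2N=14, M+R=14
member 0 (0-1): L=7.1059, (cx,cy)=(0.2155,0.9765)
member 1 (0-2): L=2.7230, (cx,cy)=(1.0000,0.0000)
member 2 (1-2): L=7.0406, (cx,cy)=(0.1693,-0.9856)
member 3 (1-3): L=2.9024, (cx,cy)=(0.9998,0.0176)
member 4 (2-3): L=7.1961, (cx,cy)=(0.2376,0.9714)
member 5 (2-4): L=3.0640, (cx,cy)=(1.0000,0.0000)
member 6 (3-4): L=7.1199, (cx,cy)=(0.1902,-0.9818)
member 7 (3-5): L=2.6377, (cx,cy)=(0.9740,0.2267)
member 8 (4-5): L=7.6847, (cx,cy)=(0.1581,0.9874)
member 9 (4-6): L=2.8130, (cx,cy)=(1.0000,0.0000)
member 10 (5-6): L=7.7544, (cx,cy)=(0.2061,-0.9785)
solve A·x = −loads:
  F[0-1] = -854.7545 N (compression)
  F[0-2] = +130.9712 N (tension)
  F[1-2] = +61.2120 N (tension)
  F[1-3] = -368.8515 N (compression)
  F[2-3] = -62.1073 N (compression)
  F[2-4] = +156.0930 N (tension)
  F[3-4] = -21.9023 N (compression)
  F[3-5] = -389.5307 N (compression)
  F[4-5] = +21.7765 N (tension)
  F[4-6] = +148.4848 N (tension)
  F[5-6] = -720.5360 N (compression)
  Rx@0 = +53.1900 N
  Ry@0 = +834.6796 N
  Ry@6 = +705.0704 N

-21.902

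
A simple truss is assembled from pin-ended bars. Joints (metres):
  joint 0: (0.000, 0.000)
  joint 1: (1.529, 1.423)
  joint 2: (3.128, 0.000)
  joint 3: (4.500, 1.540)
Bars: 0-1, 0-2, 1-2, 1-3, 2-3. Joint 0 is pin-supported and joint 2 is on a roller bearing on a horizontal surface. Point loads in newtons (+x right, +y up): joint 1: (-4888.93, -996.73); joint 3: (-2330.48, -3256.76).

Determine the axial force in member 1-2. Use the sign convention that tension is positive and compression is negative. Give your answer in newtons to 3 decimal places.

N=4 nodes, M=5 members, R=3 reactions → 2N=8, M+R=8
member 0 (0-1): L=2.0887, (cx,cy)=(0.7320,0.6813)
member 1 (0-2): L=3.1280, (cx,cy)=(1.0000,0.0000)
member 2 (1-2): L=2.1405, (cx,cy)=(0.7470,-0.6648)
member 3 (1-3): L=2.9733, (cx,cy)=(0.9992,0.0394)
member 4 (2-3): L=2.0625, (cx,cy)=(0.6652,0.7467)
solve A·x = −loads:
  F[0-1] = -3599.8399 N (compression)
  F[0-2] = -4584.2347 N (compression)
  F[1-2] = +2224.8270 N (tension)
  F[1-3] = +592.2174 N (tension)
  F[2-3] = -4392.9828 N (compression)
  Rx@0 = +7219.4100 N
  Ry@0 = +2452.4882 N
  Ry@2 = +1801.0018 N

2224.827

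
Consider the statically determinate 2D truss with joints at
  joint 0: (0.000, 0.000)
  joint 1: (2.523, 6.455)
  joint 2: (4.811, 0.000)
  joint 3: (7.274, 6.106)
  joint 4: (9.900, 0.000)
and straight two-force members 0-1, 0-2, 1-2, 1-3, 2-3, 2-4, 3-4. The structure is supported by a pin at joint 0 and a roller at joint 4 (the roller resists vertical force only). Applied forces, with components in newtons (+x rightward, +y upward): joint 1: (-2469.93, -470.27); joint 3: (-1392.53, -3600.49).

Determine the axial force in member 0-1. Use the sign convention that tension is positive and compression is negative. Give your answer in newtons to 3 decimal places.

N=5 nodes, M=7 members, R=3 reactions → 2N=10, M+R=10
member 0 (0-1): L=6.9306, (cx,cy)=(0.3640,0.9314)
member 1 (0-2): L=4.8110, (cx,cy)=(1.0000,0.0000)
member 2 (1-2): L=6.8485, (cx,cy)=(0.3341,-0.9425)
member 3 (1-3): L=4.7638, (cx,cy)=(0.9973,-0.0733)
member 4 (2-3): L=6.5840, (cx,cy)=(0.3741,0.9274)
member 5 (2-4): L=5.0890, (cx,cy)=(1.0000,0.0000)
member 6 (3-4): L=6.6467, (cx,cy)=(0.3951,-0.9186)
solve A·x = −loads:
  F[0-1] = -4052.8680 N (compression)
  F[0-2] = -2387.0529 N (compression)
  F[1-2] = +3520.0932 N (tension)
  F[1-3] = -181.9860 N (compression)
  F[2-3] = -3577.5906 N (compression)
  F[2-4] = +127.2947 N (tension)
  F[3-4] = -322.1989 N (compression)
  Rx@0 = +3862.4600 N
  Ry@0 = +3774.7732 N
  Ry@4 = +295.9868 N

-4052.868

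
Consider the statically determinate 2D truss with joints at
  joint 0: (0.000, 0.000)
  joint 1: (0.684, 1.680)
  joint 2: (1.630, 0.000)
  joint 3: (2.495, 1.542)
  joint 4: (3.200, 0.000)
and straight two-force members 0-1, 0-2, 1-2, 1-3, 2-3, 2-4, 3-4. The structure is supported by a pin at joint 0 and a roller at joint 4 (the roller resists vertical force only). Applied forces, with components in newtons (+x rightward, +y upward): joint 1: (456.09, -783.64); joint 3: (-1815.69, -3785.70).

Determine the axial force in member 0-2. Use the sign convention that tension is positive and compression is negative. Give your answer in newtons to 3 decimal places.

-510.437

N=5 nodes, M=7 members, R=3 reactions → 2N=10, M+R=10
member 0 (0-1): L=1.8139, (cx,cy)=(0.3771,0.9262)
member 1 (0-2): L=1.6300, (cx,cy)=(1.0000,0.0000)
member 2 (1-2): L=1.9280, (cx,cy)=(0.4907,-0.8714)
member 3 (1-3): L=1.8163, (cx,cy)=(0.9971,-0.0760)
member 4 (2-3): L=1.7680, (cx,cy)=(0.4892,0.8721)
member 5 (2-4): L=1.5700, (cx,cy)=(1.0000,0.0000)
member 6 (3-4): L=1.6955, (cx,cy)=(0.4158,-0.9095)
solve A·x = −loads:
  F[0-1] = -2251.9024 N (compression)
  F[0-2] = -510.4375 N (compression)
  F[1-2] = +1680.5060 N (tension)
  F[1-3] = -2135.9760 N (compression)
  F[2-3] = -1678.9740 N (compression)
  F[2-4] = +1135.5336 N (tension)
  F[3-4] = -2730.9506 N (compression)
  Rx@0 = +1359.6000 N
  Ry@0 = +2085.6624 N
  Ry@4 = +2483.6776 N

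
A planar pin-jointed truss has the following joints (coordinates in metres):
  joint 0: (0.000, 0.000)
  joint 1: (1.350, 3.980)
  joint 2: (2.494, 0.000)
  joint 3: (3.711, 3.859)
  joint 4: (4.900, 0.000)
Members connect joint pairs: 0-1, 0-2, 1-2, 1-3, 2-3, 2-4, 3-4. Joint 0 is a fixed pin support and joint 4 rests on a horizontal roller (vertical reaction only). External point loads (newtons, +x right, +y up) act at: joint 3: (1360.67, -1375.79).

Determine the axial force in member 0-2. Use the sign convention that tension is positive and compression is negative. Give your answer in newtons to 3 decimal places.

N=5 nodes, M=7 members, R=3 reactions → 2N=10, M+R=10
member 0 (0-1): L=4.2027, (cx,cy)=(0.3212,0.9470)
member 1 (0-2): L=2.4940, (cx,cy)=(1.0000,0.0000)
member 2 (1-2): L=4.1412, (cx,cy)=(0.2763,-0.9611)
member 3 (1-3): L=2.3641, (cx,cy)=(0.9987,-0.0512)
member 4 (2-3): L=4.0464, (cx,cy)=(0.3008,0.9537)
member 5 (2-4): L=2.4060, (cx,cy)=(1.0000,0.0000)
member 6 (3-4): L=4.0380, (cx,cy)=(0.2945,-0.9557)
solve A·x = −loads:
  F[0-1] = +779.0431 N (tension)
  F[0-2] = +1110.4257 N (tension)
  F[1-2] = -792.6501 N (compression)
  F[1-3] = +469.8311 N (tension)
  F[2-3] = +798.7897 N (tension)
  F[2-4] = +651.2070 N (tension)
  F[3-4] = -2211.5952 N (compression)
  Rx@0 = -1360.6700 N
  Ry@0 = -737.7574 N
  Ry@4 = +2113.5474 N

1110.426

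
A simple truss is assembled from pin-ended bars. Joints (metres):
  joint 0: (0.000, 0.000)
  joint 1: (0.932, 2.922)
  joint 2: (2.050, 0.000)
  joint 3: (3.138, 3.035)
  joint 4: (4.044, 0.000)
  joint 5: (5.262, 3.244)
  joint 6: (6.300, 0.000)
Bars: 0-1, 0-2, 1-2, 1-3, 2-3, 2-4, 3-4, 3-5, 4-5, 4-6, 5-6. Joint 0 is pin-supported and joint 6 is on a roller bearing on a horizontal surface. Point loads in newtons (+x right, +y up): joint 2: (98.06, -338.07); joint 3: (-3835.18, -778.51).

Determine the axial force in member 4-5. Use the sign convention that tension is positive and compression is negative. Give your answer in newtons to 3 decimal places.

-1544.259

N=7 nodes, M=11 members, R=3 reactions → 2N=14, M+R=14
member 0 (0-1): L=3.0670, (cx,cy)=(0.3039,0.9527)
member 1 (0-2): L=2.0500, (cx,cy)=(1.0000,0.0000)
member 2 (1-2): L=3.1286, (cx,cy)=(0.3574,-0.9340)
member 3 (1-3): L=2.2089, (cx,cy)=(0.9987,0.0512)
member 4 (2-3): L=3.2241, (cx,cy)=(0.3375,0.9413)
member 5 (2-4): L=1.9940, (cx,cy)=(1.0000,0.0000)
member 6 (3-4): L=3.1673, (cx,cy)=(0.2860,-0.9582)
member 7 (3-5): L=2.1343, (cx,cy)=(0.9952,0.0979)
member 8 (4-5): L=3.4651, (cx,cy)=(0.3515,0.9362)
member 9 (4-6): L=2.2560, (cx,cy)=(1.0000,0.0000)
member 10 (5-6): L=3.4060, (cx,cy)=(0.3048,-0.9524)
solve A·x = −loads:
  F[0-1] = -2588.8046 N (compression)
  F[0-2] = -2950.4432 N (compression)
  F[1-2] = +2547.6743 N (tension)
  F[1-3] = -1699.3151 N (compression)
  F[2-3] = -2168.5888 N (compression)
  F[2-4] = -1406.2864 N (compression)
  F[3-4] = +1508.7562 N (tension)
  F[3-5] = +979.4229 N (tension)
  F[4-5] = -1544.2591 N (compression)
  F[4-6] = -431.9039 N (compression)
  F[5-6] = +1417.2195 N (tension)
  Rx@0 = +3737.1200 N
  Ry@0 = +2466.3837 N
  Ry@6 = -1349.8037 N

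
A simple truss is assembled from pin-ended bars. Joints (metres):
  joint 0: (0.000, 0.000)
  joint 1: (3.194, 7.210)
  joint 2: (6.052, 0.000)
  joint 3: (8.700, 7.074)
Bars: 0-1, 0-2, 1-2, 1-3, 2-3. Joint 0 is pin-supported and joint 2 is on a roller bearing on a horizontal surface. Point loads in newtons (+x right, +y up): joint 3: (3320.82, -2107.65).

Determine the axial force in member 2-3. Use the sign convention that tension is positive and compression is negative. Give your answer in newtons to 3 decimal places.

N=4 nodes, M=5 members, R=3 reactions → 2N=8, M+R=8
member 0 (0-1): L=7.8858, (cx,cy)=(0.4050,0.9143)
member 1 (0-2): L=6.0520, (cx,cy)=(1.0000,0.0000)
member 2 (1-2): L=7.7558, (cx,cy)=(0.3685,-0.9296)
member 3 (1-3): L=5.5077, (cx,cy)=(0.9997,-0.0247)
member 4 (2-3): L=7.5534, (cx,cy)=(0.3506,0.9365)
solve A·x = −loads:
  F[0-1] = +5254.0494 N (tension)
  F[0-2] = +1192.7610 N (tension)
  F[1-2] = -5275.6285 N (compression)
  F[1-3] = +4073.3645 N (tension)
  F[2-3] = -2143.0759 N (compression)
  Rx@0 = -3320.8200 N
  Ry@0 = -4803.7901 N
  Ry@2 = +6911.4401 N

-2143.076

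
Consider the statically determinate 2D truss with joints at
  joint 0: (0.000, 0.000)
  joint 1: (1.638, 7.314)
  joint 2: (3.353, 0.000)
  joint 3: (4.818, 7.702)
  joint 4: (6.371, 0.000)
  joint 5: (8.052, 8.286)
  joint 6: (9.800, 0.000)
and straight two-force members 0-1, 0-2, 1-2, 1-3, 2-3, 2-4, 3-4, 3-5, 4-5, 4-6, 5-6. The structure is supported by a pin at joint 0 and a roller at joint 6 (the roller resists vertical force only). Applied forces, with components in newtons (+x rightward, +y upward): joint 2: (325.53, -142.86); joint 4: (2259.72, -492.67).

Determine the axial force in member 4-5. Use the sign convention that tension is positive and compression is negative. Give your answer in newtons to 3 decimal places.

N=7 nodes, M=11 members, R=3 reactions → 2N=14, M+R=14
member 0 (0-1): L=7.4952, (cx,cy)=(0.2185,0.9758)
member 1 (0-2): L=3.3530, (cx,cy)=(1.0000,0.0000)
member 2 (1-2): L=7.5124, (cx,cy)=(0.2283,-0.9736)
member 3 (1-3): L=3.2036, (cx,cy)=(0.9926,0.1211)
member 4 (2-3): L=7.8401, (cx,cy)=(0.1869,0.9824)
member 5 (2-4): L=3.0180, (cx,cy)=(1.0000,0.0000)
member 6 (3-4): L=7.8570, (cx,cy)=(0.1977,-0.9803)
member 7 (3-5): L=3.2863, (cx,cy)=(0.9841,0.1777)
member 8 (4-5): L=8.4548, (cx,cy)=(0.1988,0.9800)
member 9 (4-6): L=3.4290, (cx,cy)=(1.0000,0.0000)
member 10 (5-6): L=8.4684, (cx,cy)=(0.2064,-0.9785)
solve A·x = −loads:
  F[0-1] = -272.9638 N (compression)
  F[0-2] = +2644.9037 N (tension)
  F[1-2] = +258.7127 N (tension)
  F[1-3] = -119.5956 N (compression)
  F[2-3] = -110.9756 N (compression)
  F[2-4] = +2399.1721 N (tension)
  F[3-4] = +96.7782 N (tension)
  F[3-5] = -161.1460 N (compression)
  F[4-5] = +405.9047 N (tension)
  F[4-6] = +77.8783 N (tension)
  F[5-6] = -377.2894 N (compression)
  Rx@0 = -2585.2500 N
  Ry@0 = +266.3657 N
  Ry@6 = +369.1643 N

405.905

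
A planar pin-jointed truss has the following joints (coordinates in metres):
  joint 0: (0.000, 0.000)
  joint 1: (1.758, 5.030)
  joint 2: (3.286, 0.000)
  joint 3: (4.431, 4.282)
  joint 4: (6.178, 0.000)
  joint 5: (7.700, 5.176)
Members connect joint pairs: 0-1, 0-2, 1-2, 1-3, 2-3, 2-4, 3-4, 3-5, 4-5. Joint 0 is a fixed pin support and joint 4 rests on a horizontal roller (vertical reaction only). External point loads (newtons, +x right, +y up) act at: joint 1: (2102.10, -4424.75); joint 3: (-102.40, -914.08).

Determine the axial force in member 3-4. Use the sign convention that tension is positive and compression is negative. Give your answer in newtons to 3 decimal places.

N=6 nodes, M=9 members, R=3 reactions → 2N=12, M+R=12
member 0 (0-1): L=5.3284, (cx,cy)=(0.3299,0.9440)
member 1 (0-2): L=3.2860, (cx,cy)=(1.0000,0.0000)
member 2 (1-2): L=5.2570, (cx,cy)=(0.2907,-0.9568)
member 3 (1-3): L=2.7757, (cx,cy)=(0.9630,-0.2695)
member 4 (2-3): L=4.4324, (cx,cy)=(0.2583,0.9661)
member 5 (2-4): L=2.8920, (cx,cy)=(1.0000,0.0000)
member 6 (3-4): L=4.6247, (cx,cy)=(0.3778,-0.9259)
member 7 (3-5): L=3.3890, (cx,cy)=(0.9646,0.2638)
member 8 (4-5): L=5.3951, (cx,cy)=(0.2821,0.9594)
solve A·x = −loads:
  F[0-1] = -1889.4192 N (compression)
  F[0-2] = +2623.0806 N (tension)
  F[1-2] = -2145.5955 N (compression)
  F[1-3] = -2182.5818 N (compression)
  F[2-3] = +2125.0894 N (tension)
  F[2-4] = +1450.4790 N (tension)
  F[3-4] = -3839.7142 N (compression)
  F[3-5] = -0.0000 N (tension)
  F[4-5] = -0.0000 N (tension)
  Rx@0 = -1999.7000 N
  Ry@0 = +1783.6204 N
  Ry@4 = +3555.2096 N

-3839.714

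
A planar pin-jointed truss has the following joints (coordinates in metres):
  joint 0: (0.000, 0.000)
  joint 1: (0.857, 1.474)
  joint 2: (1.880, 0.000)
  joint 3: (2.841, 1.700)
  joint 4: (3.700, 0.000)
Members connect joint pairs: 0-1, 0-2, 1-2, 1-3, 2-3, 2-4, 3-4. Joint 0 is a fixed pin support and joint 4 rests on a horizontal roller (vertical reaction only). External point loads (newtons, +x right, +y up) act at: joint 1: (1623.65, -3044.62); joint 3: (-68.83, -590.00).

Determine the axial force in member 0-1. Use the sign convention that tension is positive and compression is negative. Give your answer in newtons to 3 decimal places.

N=5 nodes, M=7 members, R=3 reactions → 2N=10, M+R=10
member 0 (0-1): L=1.7050, (cx,cy)=(0.5026,0.8645)
member 1 (0-2): L=1.8800, (cx,cy)=(1.0000,0.0000)
member 2 (1-2): L=1.7942, (cx,cy)=(0.5702,-0.8215)
member 3 (1-3): L=1.9968, (cx,cy)=(0.9936,0.1132)
member 4 (2-3): L=1.9528, (cx,cy)=(0.4921,0.8705)
member 5 (2-4): L=1.8200, (cx,cy)=(1.0000,0.0000)
member 6 (3-4): L=1.9047, (cx,cy)=(0.4510,-0.8925)
solve A·x = −loads:
  F[0-1] = -2152.9100 N (compression)
  F[0-2] = +2636.9385 N (tension)
  F[1-2] = -1682.6638 N (compression)
  F[1-3] = -1757.6646 N (compression)
  F[2-3] = +1587.9421 N (tension)
  F[2-4] = +896.1020 N (tension)
  F[3-4] = -1986.9677 N (compression)
  Rx@0 = -1554.8200 N
  Ry@0 = +1861.1934 N
  Ry@4 = +1773.4266 N

-2152.910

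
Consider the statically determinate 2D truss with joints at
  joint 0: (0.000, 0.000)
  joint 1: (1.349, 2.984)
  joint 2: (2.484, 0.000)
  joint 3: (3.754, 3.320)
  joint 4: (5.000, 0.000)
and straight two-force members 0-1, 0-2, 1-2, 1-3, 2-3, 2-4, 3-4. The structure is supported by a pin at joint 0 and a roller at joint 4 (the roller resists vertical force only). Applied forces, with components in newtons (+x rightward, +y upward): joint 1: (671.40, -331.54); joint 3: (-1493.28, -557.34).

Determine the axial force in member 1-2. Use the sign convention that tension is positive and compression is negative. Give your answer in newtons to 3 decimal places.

492.823

N=5 nodes, M=7 members, R=3 reactions → 2N=10, M+R=10
member 0 (0-1): L=3.2748, (cx,cy)=(0.4119,0.9112)
member 1 (0-2): L=2.4840, (cx,cy)=(1.0000,0.0000)
member 2 (1-2): L=3.1926, (cx,cy)=(0.3555,-0.9347)
member 3 (1-3): L=2.4284, (cx,cy)=(0.9904,0.1384)
member 4 (2-3): L=3.5546, (cx,cy)=(0.3573,0.9340)
member 5 (2-4): L=2.5160, (cx,cy)=(1.0000,0.0000)
member 6 (3-4): L=3.5461, (cx,cy)=(0.3514,-0.9362)
solve A·x = −loads:
  F[0-1] = -1066.5206 N (compression)
  F[0-2] = -382.5391 N (compression)
  F[1-2] = +492.8234 N (tension)
  F[1-3] = -1298.4355 N (compression)
  F[2-3] = -493.1794 N (compression)
  F[2-4] = -31.1297 N (compression)
  F[3-4] = +88.5952 N (tension)
  Rx@0 = +821.8800 N
  Ry@0 = +971.8260 N
  Ry@4 = -82.9460 N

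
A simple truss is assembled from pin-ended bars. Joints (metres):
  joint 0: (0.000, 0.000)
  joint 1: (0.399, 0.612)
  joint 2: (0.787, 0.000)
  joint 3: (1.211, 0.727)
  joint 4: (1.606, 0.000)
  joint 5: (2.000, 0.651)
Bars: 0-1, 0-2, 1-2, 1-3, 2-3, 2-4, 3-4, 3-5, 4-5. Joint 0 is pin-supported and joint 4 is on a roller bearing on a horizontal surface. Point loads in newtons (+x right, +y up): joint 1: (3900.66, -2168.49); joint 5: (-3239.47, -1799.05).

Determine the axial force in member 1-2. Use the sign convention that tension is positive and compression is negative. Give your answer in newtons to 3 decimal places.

N=6 nodes, M=9 members, R=3 reactions → 2N=12, M+R=12
member 0 (0-1): L=0.7306, (cx,cy)=(0.5461,0.8377)
member 1 (0-2): L=0.7870, (cx,cy)=(1.0000,0.0000)
member 2 (1-2): L=0.7246, (cx,cy)=(0.5354,-0.8446)
member 3 (1-3): L=0.8201, (cx,cy)=(0.9901,0.1402)
member 4 (2-3): L=0.8416, (cx,cy)=(0.5038,0.8638)
member 5 (2-4): L=0.8190, (cx,cy)=(1.0000,0.0000)
member 6 (3-4): L=0.8274, (cx,cy)=(0.4774,-0.8787)
member 7 (3-5): L=0.7927, (cx,cy)=(0.9954,-0.0959)
member 8 (4-5): L=0.7609, (cx,cy)=(0.5178,0.8555)
solve A·x = −loads:
  F[0-1] = -1211.7682 N (compression)
  F[0-2] = +1322.9882 N (tension)
  F[1-2] = -1955.1907 N (compression)
  F[1-3] = -3550.6413 N (compression)
  F[2-3] = +1911.6141 N (tension)
  F[2-4] = -686.9766 N (compression)
  F[3-4] = -1089.8775 N (compression)
  F[3-5] = -2041.5788 N (compression)
  F[4-5] = -2331.6915 N (compression)
  Rx@0 = -661.1900 N
  Ry@0 = +1015.0889 N
  Ry@4 = +2952.4511 N

-1955.191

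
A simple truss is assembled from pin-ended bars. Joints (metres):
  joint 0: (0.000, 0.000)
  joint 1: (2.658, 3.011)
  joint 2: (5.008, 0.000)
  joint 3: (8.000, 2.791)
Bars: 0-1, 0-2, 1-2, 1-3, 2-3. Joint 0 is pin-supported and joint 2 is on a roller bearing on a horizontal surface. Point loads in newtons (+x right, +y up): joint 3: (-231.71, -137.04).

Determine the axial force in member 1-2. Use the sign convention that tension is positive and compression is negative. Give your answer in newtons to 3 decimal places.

N=4 nodes, M=5 members, R=3 reactions → 2N=8, M+R=8
member 0 (0-1): L=4.0164, (cx,cy)=(0.6618,0.7497)
member 1 (0-2): L=5.0080, (cx,cy)=(1.0000,0.0000)
member 2 (1-2): L=3.8195, (cx,cy)=(0.6153,-0.7883)
member 3 (1-3): L=5.3465, (cx,cy)=(0.9992,-0.0411)
member 4 (2-3): L=4.0917, (cx,cy)=(0.7312,0.6821)
solve A·x = −loads:
  F[0-1] = -63.0400 N (compression)
  F[0-2] = -189.9905 N (compression)
  F[1-2] = +64.1931 N (tension)
  F[1-3] = -81.2840 N (compression)
  F[2-3] = -205.8071 N (compression)
  Rx@0 = +231.7100 N
  Ry@0 = +47.2602 N
  Ry@2 = +89.7798 N

64.193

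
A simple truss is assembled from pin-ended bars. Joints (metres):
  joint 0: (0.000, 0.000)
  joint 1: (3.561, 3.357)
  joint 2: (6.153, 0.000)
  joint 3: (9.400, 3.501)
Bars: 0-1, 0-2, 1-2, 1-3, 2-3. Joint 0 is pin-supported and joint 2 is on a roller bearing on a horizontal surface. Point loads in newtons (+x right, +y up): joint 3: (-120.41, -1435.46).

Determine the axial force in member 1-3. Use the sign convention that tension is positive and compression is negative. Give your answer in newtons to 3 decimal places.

N=4 nodes, M=5 members, R=3 reactions → 2N=8, M+R=8
member 0 (0-1): L=4.8939, (cx,cy)=(0.7276,0.6860)
member 1 (0-2): L=6.1530, (cx,cy)=(1.0000,0.0000)
member 2 (1-2): L=4.2412, (cx,cy)=(0.6111,-0.7915)
member 3 (1-3): L=5.8408, (cx,cy)=(0.9997,0.0247)
member 4 (2-3): L=4.7749, (cx,cy)=(0.6800,0.7332)
solve A·x = −loads:
  F[0-1] = +1004.4278 N (tension)
  F[0-2] = -851.2737 N (compression)
  F[1-2] = -831.8600 N (compression)
  F[1-3] = +1239.6280 N (tension)
  F[2-3] = -1999.4748 N (compression)
  Rx@0 = +120.4100 N
  Ry@0 = -688.9945 N
  Ry@2 = +2124.4545 N

1239.628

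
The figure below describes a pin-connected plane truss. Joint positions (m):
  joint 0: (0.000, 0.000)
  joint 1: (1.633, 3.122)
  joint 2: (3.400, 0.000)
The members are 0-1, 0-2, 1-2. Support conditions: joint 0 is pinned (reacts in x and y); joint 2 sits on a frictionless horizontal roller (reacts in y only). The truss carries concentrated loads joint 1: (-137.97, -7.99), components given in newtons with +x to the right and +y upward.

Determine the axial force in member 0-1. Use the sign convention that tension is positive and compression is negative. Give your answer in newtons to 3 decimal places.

N=3 nodes, M=3 members, R=3 reactions → 2N=6, M+R=6
member 0 (0-1): L=3.5233, (cx,cy)=(0.4635,0.8861)
member 1 (0-2): L=3.4000, (cx,cy)=(1.0000,0.0000)
member 2 (1-2): L=3.5874, (cx,cy)=(0.4926,-0.8703)
solve A·x = −loads:
  F[0-1] = -147.6592 N (compression)
  F[0-2] = -69.5318 N (compression)
  F[1-2] = +141.1635 N (tension)
  Rx@0 = +137.9700 N
  Ry@0 = +130.8414 N
  Ry@2 = -122.8514 N

-147.659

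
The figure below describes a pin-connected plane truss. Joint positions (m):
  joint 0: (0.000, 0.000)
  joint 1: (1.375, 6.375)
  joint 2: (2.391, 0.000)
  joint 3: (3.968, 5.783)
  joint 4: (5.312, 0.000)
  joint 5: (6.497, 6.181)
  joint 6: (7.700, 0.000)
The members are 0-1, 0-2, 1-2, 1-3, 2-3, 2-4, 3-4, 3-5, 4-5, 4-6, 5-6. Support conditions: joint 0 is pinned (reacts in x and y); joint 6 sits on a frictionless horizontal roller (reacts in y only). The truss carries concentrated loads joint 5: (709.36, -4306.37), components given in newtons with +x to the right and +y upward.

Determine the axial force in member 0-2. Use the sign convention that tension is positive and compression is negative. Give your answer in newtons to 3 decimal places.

N=7 nodes, M=11 members, R=3 reactions → 2N=14, M+R=14
member 0 (0-1): L=6.5216, (cx,cy)=(0.2108,0.9775)
member 1 (0-2): L=2.3910, (cx,cy)=(1.0000,0.0000)
member 2 (1-2): L=6.4555, (cx,cy)=(0.1574,-0.9875)
member 3 (1-3): L=2.6597, (cx,cy)=(0.9749,-0.2226)
member 4 (2-3): L=5.9942, (cx,cy)=(0.2631,0.9648)
member 5 (2-4): L=2.9210, (cx,cy)=(1.0000,0.0000)
member 6 (3-4): L=5.9371, (cx,cy)=(0.2264,-0.9740)
member 7 (3-5): L=2.5601, (cx,cy)=(0.9878,0.1555)
member 8 (4-5): L=6.2936, (cx,cy)=(0.1883,0.9821)
member 9 (4-6): L=2.3880, (cx,cy)=(1.0000,0.0000)
member 10 (5-6): L=6.2970, (cx,cy)=(0.1910,-0.9816)
solve A·x = −loads:
  F[0-1] = -105.7550 N (compression)
  F[0-2] = +731.6572 N (tension)
  F[1-2] = +113.9847 N (tension)
  F[1-3] = -41.2721 N (compression)
  F[2-3] = -116.6744 N (compression)
  F[2-4] = +780.2926 N (tension)
  F[3-4] = +91.3320 N (tension)
  F[3-5] = -92.7351 N (compression)
  F[4-5] = -90.5812 N (compression)
  F[4-6] = +818.0229 N (tension)
  F[5-6] = -4281.8577 N (compression)
  Rx@0 = -709.3600 N
  Ry@0 = +103.3778 N
  Ry@6 = +4202.9922 N

731.657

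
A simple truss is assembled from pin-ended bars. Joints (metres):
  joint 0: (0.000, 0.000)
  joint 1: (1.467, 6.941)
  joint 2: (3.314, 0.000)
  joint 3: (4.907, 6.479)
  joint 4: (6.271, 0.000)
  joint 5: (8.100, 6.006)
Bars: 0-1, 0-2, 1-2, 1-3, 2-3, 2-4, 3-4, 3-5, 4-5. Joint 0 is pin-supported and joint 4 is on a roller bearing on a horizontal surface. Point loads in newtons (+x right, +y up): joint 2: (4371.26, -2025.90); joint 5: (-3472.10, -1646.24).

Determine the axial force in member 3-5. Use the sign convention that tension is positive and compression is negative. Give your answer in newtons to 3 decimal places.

-2873.560

N=6 nodes, M=9 members, R=3 reactions → 2N=12, M+R=12
member 0 (0-1): L=7.0943, (cx,cy)=(0.2068,0.9784)
member 1 (0-2): L=3.3140, (cx,cy)=(1.0000,0.0000)
member 2 (1-2): L=7.1825, (cx,cy)=(0.2572,-0.9664)
member 3 (1-3): L=3.4709, (cx,cy)=(0.9911,-0.1331)
member 4 (2-3): L=6.6720, (cx,cy)=(0.2388,0.9711)
member 5 (2-4): L=2.9570, (cx,cy)=(1.0000,0.0000)
member 6 (3-4): L=6.6210, (cx,cy)=(0.2060,-0.9785)
member 7 (3-5): L=3.2278, (cx,cy)=(0.9892,-0.1465)
member 8 (4-5): L=6.2783, (cx,cy)=(0.2913,0.9566)
solve A·x = −loads:
  F[0-1] = -3884.4749 N (compression)
  F[0-2] = +1702.4102 N (tension)
  F[1-2] = +4194.2999 N (tension)
  F[1-3] = -1898.7155 N (compression)
  F[2-3] = -2087.7307 N (compression)
  F[2-4] = -1091.8127 N (compression)
  F[3-4] = +2243.8324 N (tension)
  F[3-5] = -2873.5600 N (compression)
  F[4-5] = -2161.0586 N (compression)
  Rx@0 = -899.1600 N
  Ry@0 = +3800.5176 N
  Ry@4 = -128.3776 N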